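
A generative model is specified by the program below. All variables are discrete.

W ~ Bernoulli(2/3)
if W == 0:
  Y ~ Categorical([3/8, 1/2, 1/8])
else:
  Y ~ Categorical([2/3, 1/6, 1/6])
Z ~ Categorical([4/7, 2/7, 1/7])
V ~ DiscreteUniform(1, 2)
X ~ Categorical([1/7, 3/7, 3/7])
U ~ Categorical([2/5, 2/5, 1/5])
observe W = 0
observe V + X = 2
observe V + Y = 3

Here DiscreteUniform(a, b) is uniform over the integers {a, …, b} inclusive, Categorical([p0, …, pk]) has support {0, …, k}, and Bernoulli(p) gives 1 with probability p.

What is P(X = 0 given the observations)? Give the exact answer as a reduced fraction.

P(X = 0 | obs) = 4/7

Enumerate traces; 18 have nonzero weight after conditioning:
  (W=0, Y=1, Z=0, V=2, X=0, U=0) weight 2/735
  (W=0, Y=1, Z=0, V=2, X=0, U=1) weight 2/735
  (W=0, Y=1, Z=0, V=2, X=0, U=2) weight 1/735
  (W=0, Y=1, Z=1, V=2, X=0, U=0) weight 1/735
  (W=0, Y=1, Z=1, V=2, X=0, U=1) weight 1/735
  (W=0, Y=1, Z=1, V=2, X=0, U=2) weight 1/1470
  (W=0, Y=1, Z=2, V=2, X=0, U=0) weight 1/1470
  (W=0, Y=1, Z=2, V=2, X=0, U=1) weight 1/1470
  (W=0, Y=2, Z=0, V=1, X=1, U=0) weight 1/490
  … 9 more
Group by X:
  weight(X=0) = 1/84
  weight(X=1) = 1/112
Total weight = 1/84 + 1/112 = 1/48
P(X=0 | obs) = 1/84 / 1/48 = 4/7
P(X=1 | obs) = 1/112 / 1/48 = 3/7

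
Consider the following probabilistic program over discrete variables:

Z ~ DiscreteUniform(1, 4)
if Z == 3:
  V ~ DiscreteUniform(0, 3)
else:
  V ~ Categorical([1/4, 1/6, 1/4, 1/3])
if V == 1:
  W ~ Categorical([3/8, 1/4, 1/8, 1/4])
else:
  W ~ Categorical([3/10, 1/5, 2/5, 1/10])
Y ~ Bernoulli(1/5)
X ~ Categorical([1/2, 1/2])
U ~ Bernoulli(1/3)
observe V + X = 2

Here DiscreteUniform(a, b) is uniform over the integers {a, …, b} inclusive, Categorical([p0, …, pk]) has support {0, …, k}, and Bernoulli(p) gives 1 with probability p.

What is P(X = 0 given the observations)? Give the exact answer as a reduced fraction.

Enumerate traces; 128 have nonzero weight after conditioning:
  (Z=1, V=1, W=0, Y=0, X=1, U=0) weight 1/240
  (Z=1, V=1, W=0, Y=0, X=1, U=1) weight 1/480
  (Z=1, V=1, W=0, Y=1, X=1, U=0) weight 1/960
  (Z=1, V=1, W=0, Y=1, X=1, U=1) weight 1/1920
  (Z=1, V=1, W=1, Y=0, X=1, U=0) weight 1/360
  (Z=1, V=1, W=1, Y=0, X=1, U=1) weight 1/720
  (Z=1, V=1, W=1, Y=1, X=1, U=0) weight 1/1440
  (Z=1, V=1, W=1, Y=1, X=1, U=1) weight 1/2880
  (Z=1, V=2, W=0, Y=0, X=0, U=0) weight 1/200
  … 119 more
Group by X:
  weight(X=0) = 1/8
  weight(X=1) = 3/32
Total weight = 1/8 + 3/32 = 7/32
P(X=0 | obs) = 1/8 / 7/32 = 4/7
P(X=1 | obs) = 3/32 / 7/32 = 3/7

P(X = 0 | obs) = 4/7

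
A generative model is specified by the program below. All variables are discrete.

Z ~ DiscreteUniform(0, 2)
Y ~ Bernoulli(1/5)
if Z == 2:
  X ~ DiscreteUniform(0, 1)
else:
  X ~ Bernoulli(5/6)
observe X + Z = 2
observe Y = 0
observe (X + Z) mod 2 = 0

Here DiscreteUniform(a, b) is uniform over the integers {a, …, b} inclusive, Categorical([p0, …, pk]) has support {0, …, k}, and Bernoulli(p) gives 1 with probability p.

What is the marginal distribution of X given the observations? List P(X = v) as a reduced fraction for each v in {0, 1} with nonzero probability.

P(X=0) = 3/8, P(X=1) = 5/8

Enumerate traces; 2 have nonzero weight after conditioning:
  (Z=1, Y=0, X=1) weight 2/9
  (Z=2, Y=0, X=0) weight 2/15
Group by X:
  weight(X=0) = 2/15
  weight(X=1) = 2/9
Total weight = 2/15 + 2/9 = 16/45
P(X=0 | obs) = 2/15 / 16/45 = 3/8
P(X=1 | obs) = 2/9 / 16/45 = 5/8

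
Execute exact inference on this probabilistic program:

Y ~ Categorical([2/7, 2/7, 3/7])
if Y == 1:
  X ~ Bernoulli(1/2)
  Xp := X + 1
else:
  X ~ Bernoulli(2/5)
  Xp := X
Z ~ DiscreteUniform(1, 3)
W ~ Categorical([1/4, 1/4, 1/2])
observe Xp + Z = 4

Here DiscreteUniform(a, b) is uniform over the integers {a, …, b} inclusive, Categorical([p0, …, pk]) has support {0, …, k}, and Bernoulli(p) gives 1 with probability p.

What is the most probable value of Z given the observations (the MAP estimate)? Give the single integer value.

argmax_v P(Z = v | obs) = 3

Enumerate traces; 12 have nonzero weight after conditioning:
  (Y=0, X=1, Z=3, W=0) weight 1/105
  (Y=0, X=1, Z=3, W=1) weight 1/105
  (Y=0, X=1, Z=3, W=2) weight 2/105
  (Y=1, X=0, Z=3, W=0) weight 1/84
  (Y=1, X=0, Z=3, W=1) weight 1/84
  (Y=1, X=0, Z=3, W=2) weight 1/42
  (Y=1, X=1, Z=2, W=0) weight 1/84
  (Y=1, X=1, Z=2, W=1) weight 1/84
  … 4 more
Group by Z:
  weight(Z=2) = 1/21
  weight(Z=3) = 1/7
Total weight = 1/21 + 1/7 = 4/21
P(Z=2 | obs) = 1/21 / 4/21 = 1/4
P(Z=3 | obs) = 1/7 / 4/21 = 3/4
argmax = 3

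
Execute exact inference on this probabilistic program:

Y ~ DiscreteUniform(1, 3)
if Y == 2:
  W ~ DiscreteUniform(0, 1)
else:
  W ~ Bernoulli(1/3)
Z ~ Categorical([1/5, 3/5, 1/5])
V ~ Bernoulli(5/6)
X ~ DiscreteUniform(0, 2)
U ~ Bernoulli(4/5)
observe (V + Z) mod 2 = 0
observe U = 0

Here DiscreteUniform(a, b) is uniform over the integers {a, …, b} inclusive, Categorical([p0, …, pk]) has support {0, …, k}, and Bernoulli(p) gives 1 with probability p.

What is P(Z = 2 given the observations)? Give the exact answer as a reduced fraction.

P(Z = 2 | obs) = 1/17

Enumerate traces; 54 have nonzero weight after conditioning:
  (Y=1, W=0, Z=0, V=0, X=0, U=0) weight 1/2025
  (Y=1, W=0, Z=0, V=0, X=1, U=0) weight 1/2025
  (Y=1, W=0, Z=0, V=0, X=2, U=0) weight 1/2025
  (Y=1, W=0, Z=1, V=1, X=0, U=0) weight 1/135
  (Y=1, W=0, Z=1, V=1, X=1, U=0) weight 1/135
  (Y=1, W=0, Z=1, V=1, X=2, U=0) weight 1/135
  (Y=1, W=0, Z=2, V=0, X=0, U=0) weight 1/2025
  (Y=1, W=0, Z=2, V=0, X=1, U=0) weight 1/2025
  … 46 more
Group by Z:
  weight(Z=0) = 1/150
  weight(Z=1) = 1/10
  weight(Z=2) = 1/150
Total weight = 1/150 + 1/10 + 1/150 = 17/150
P(Z=0 | obs) = 1/150 / 17/150 = 1/17
P(Z=1 | obs) = 1/10 / 17/150 = 15/17
P(Z=2 | obs) = 1/150 / 17/150 = 1/17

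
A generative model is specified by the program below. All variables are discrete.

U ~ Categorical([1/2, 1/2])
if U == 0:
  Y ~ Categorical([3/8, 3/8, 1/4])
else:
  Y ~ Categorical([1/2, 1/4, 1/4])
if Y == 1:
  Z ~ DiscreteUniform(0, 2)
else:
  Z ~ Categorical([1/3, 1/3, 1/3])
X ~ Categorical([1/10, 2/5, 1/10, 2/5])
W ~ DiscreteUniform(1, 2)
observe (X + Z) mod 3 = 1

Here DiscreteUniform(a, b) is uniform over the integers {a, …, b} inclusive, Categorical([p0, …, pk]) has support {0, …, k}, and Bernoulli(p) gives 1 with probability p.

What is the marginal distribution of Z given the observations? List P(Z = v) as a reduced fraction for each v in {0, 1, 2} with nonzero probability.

Enumerate traces; 48 have nonzero weight after conditioning:
  (U=0, Y=0, Z=0, X=1, W=1) weight 1/80
  (U=0, Y=0, Z=0, X=1, W=2) weight 1/80
  (U=0, Y=0, Z=1, X=0, W=1) weight 1/320
  (U=0, Y=0, Z=1, X=0, W=2) weight 1/320
  (U=0, Y=0, Z=1, X=3, W=1) weight 1/80
  (U=0, Y=0, Z=1, X=3, W=2) weight 1/80
  (U=0, Y=0, Z=2, X=2, W=1) weight 1/320
  (U=0, Y=0, Z=2, X=2, W=2) weight 1/320
  … 40 more
Group by Z:
  weight(Z=0) = 2/15
  weight(Z=1) = 1/6
  weight(Z=2) = 1/30
Total weight = 2/15 + 1/6 + 1/30 = 1/3
P(Z=0 | obs) = 2/15 / 1/3 = 2/5
P(Z=1 | obs) = 1/6 / 1/3 = 1/2
P(Z=2 | obs) = 1/30 / 1/3 = 1/10

P(Z=0) = 2/5, P(Z=1) = 1/2, P(Z=2) = 1/10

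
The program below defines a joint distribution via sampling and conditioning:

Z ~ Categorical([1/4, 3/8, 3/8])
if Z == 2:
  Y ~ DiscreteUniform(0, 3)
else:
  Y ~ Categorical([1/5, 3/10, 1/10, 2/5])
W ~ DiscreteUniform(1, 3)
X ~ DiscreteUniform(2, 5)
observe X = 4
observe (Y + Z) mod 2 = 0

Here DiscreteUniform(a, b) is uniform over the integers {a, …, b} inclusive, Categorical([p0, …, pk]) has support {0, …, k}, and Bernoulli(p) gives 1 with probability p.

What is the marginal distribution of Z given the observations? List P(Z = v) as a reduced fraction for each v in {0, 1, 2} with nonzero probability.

P(Z=0) = 1/7, P(Z=1) = 1/2, P(Z=2) = 5/14

Enumerate traces; 18 have nonzero weight after conditioning:
  (Z=0, Y=0, W=1, X=4) weight 1/240
  (Z=0, Y=0, W=2, X=4) weight 1/240
  (Z=0, Y=0, W=3, X=4) weight 1/240
  (Z=0, Y=2, W=1, X=4) weight 1/480
  (Z=0, Y=2, W=2, X=4) weight 1/480
  (Z=0, Y=2, W=3, X=4) weight 1/480
  (Z=1, Y=1, W=1, X=4) weight 3/320
  (Z=1, Y=1, W=2, X=4) weight 3/320
  (Z=2, Y=0, W=1, X=4) weight 1/128
  … 9 more
Group by Z:
  weight(Z=0) = 3/160
  weight(Z=1) = 21/320
  weight(Z=2) = 3/64
Total weight = 3/160 + 21/320 + 3/64 = 21/160
P(Z=0 | obs) = 3/160 / 21/160 = 1/7
P(Z=1 | obs) = 21/320 / 21/160 = 1/2
P(Z=2 | obs) = 3/64 / 21/160 = 5/14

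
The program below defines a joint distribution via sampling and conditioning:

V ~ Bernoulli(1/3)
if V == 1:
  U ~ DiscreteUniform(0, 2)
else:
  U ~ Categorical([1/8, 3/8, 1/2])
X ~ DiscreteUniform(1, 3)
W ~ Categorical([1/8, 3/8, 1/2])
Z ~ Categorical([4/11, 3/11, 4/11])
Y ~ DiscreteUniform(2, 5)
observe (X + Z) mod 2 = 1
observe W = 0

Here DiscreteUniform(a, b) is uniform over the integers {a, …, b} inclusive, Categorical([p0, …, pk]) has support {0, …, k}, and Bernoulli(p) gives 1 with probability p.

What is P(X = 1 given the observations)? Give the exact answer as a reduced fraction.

Enumerate traces; 120 have nonzero weight after conditioning:
  (V=0, U=0, X=1, W=0, Z=0, Y=2) weight 1/3168
  (V=0, U=0, X=1, W=0, Z=0, Y=3) weight 1/3168
  (V=0, U=0, X=1, W=0, Z=0, Y=4) weight 1/3168
  (V=0, U=0, X=1, W=0, Z=0, Y=5) weight 1/3168
  (V=0, U=0, X=1, W=0, Z=2, Y=2) weight 1/3168
  (V=0, U=0, X=1, W=0, Z=2, Y=3) weight 1/3168
  (V=0, U=0, X=1, W=0, Z=2, Y=4) weight 1/3168
  (V=0, U=0, X=1, W=0, Z=2, Y=5) weight 1/3168
  (V=0, U=0, X=2, W=0, Z=1, Y=2) weight 1/4224
  (V=0, U=0, X=3, W=0, Z=0, Y=2) weight 1/3168
  … 110 more
Group by X:
  weight(X=1) = 1/33
  weight(X=2) = 1/88
  weight(X=3) = 1/33
Total weight = 1/33 + 1/88 + 1/33 = 19/264
P(X=1 | obs) = 1/33 / 19/264 = 8/19
P(X=2 | obs) = 1/88 / 19/264 = 3/19
P(X=3 | obs) = 1/33 / 19/264 = 8/19

P(X = 1 | obs) = 8/19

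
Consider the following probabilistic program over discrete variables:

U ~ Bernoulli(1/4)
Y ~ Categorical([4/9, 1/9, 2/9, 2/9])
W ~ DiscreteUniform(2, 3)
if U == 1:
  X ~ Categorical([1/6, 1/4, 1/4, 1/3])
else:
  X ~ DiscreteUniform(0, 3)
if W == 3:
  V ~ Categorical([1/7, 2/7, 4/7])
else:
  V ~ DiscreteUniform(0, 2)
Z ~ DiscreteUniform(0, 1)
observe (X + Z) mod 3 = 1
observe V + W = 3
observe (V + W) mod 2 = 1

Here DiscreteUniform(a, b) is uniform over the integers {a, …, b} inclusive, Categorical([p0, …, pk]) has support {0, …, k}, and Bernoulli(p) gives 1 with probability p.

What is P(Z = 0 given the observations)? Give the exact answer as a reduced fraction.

Enumerate traces; 48 have nonzero weight after conditioning:
  (U=0, Y=0, W=2, X=0, V=1, Z=1) weight 1/144
  (U=0, Y=0, W=2, X=1, V=1, Z=0) weight 1/144
  (U=0, Y=0, W=2, X=3, V=1, Z=1) weight 1/144
  (U=0, Y=0, W=3, X=0, V=0, Z=1) weight 1/336
  (U=0, Y=0, W=3, X=1, V=0, Z=0) weight 1/336
  (U=0, Y=0, W=3, X=3, V=0, Z=1) weight 1/336
  (U=0, Y=1, W=2, X=0, V=1, Z=1) weight 1/576
  (U=0, Y=1, W=2, X=1, V=1, Z=0) weight 1/576
  … 40 more
Group by Z:
  weight(Z=0) = 5/168
  weight(Z=1) = 5/84
Total weight = 5/168 + 5/84 = 5/56
P(Z=0 | obs) = 5/168 / 5/56 = 1/3
P(Z=1 | obs) = 5/84 / 5/56 = 2/3

P(Z = 0 | obs) = 1/3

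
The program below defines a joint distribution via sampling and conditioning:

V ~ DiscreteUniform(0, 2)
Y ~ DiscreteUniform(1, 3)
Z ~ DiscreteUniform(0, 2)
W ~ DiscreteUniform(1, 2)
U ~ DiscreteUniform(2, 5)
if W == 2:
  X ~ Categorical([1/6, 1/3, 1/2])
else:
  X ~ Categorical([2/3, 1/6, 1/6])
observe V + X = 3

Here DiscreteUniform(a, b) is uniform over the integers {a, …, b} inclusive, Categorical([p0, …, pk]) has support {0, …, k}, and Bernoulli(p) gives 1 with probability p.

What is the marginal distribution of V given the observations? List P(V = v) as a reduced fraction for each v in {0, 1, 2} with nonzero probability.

P(V=1) = 4/7, P(V=2) = 3/7

Enumerate traces; 144 have nonzero weight after conditioning:
  (V=1, Y=1, Z=0, W=1, U=2, X=2) weight 1/1296
  (V=1, Y=1, Z=0, W=1, U=3, X=2) weight 1/1296
  (V=1, Y=1, Z=0, W=1, U=4, X=2) weight 1/1296
  (V=1, Y=1, Z=0, W=1, U=5, X=2) weight 1/1296
  (V=1, Y=1, Z=0, W=2, U=2, X=2) weight 1/432
  (V=1, Y=1, Z=0, W=2, U=3, X=2) weight 1/432
  (V=1, Y=1, Z=0, W=2, U=4, X=2) weight 1/432
  (V=1, Y=1, Z=0, W=2, U=5, X=2) weight 1/432
  (V=2, Y=1, Z=0, W=1, U=2, X=1) weight 1/1296
  … 135 more
Group by V:
  weight(V=1) = 1/9
  weight(V=2) = 1/12
Total weight = 1/9 + 1/12 = 7/36
P(V=1 | obs) = 1/9 / 7/36 = 4/7
P(V=2 | obs) = 1/12 / 7/36 = 3/7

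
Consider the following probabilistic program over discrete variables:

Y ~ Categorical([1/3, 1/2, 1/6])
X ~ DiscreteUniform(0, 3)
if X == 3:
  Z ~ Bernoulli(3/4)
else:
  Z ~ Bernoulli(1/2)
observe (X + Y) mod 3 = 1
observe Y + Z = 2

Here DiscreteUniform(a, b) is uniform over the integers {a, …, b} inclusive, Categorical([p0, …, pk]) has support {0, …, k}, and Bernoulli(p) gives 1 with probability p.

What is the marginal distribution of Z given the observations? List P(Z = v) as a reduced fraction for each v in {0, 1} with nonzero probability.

P(Z=0) = 2/17, P(Z=1) = 15/17

Enumerate traces; 3 have nonzero weight after conditioning:
  (Y=1, X=0, Z=1) weight 1/16
  (Y=1, X=3, Z=1) weight 3/32
  (Y=2, X=2, Z=0) weight 1/48
Group by Z:
  weight(Z=0) = 1/48
  weight(Z=1) = 5/32
Total weight = 1/48 + 5/32 = 17/96
P(Z=0 | obs) = 1/48 / 17/96 = 2/17
P(Z=1 | obs) = 5/32 / 17/96 = 15/17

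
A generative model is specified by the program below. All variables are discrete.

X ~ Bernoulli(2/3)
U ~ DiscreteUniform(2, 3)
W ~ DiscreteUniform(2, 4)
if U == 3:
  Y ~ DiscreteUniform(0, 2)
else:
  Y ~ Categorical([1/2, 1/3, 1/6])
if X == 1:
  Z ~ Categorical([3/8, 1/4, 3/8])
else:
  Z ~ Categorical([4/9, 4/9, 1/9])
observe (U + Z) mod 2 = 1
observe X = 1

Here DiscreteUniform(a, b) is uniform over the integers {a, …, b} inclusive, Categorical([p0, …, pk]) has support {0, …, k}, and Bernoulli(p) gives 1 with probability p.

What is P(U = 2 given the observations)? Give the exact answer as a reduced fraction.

P(U = 2 | obs) = 1/4

Enumerate traces; 27 have nonzero weight after conditioning:
  (X=1, U=2, W=2, Y=0, Z=1) weight 1/72
  (X=1, U=2, W=2, Y=1, Z=1) weight 1/108
  (X=1, U=2, W=2, Y=2, Z=1) weight 1/216
  (X=1, U=2, W=3, Y=0, Z=1) weight 1/72
  (X=1, U=2, W=3, Y=1, Z=1) weight 1/108
  (X=1, U=2, W=3, Y=2, Z=1) weight 1/216
  (X=1, U=2, W=4, Y=0, Z=1) weight 1/72
  (X=1, U=2, W=4, Y=1, Z=1) weight 1/108
  (X=1, U=3, W=2, Y=0, Z=0) weight 1/72
  … 18 more
Group by U:
  weight(U=2) = 1/12
  weight(U=3) = 1/4
Total weight = 1/12 + 1/4 = 1/3
P(U=2 | obs) = 1/12 / 1/3 = 1/4
P(U=3 | obs) = 1/4 / 1/3 = 3/4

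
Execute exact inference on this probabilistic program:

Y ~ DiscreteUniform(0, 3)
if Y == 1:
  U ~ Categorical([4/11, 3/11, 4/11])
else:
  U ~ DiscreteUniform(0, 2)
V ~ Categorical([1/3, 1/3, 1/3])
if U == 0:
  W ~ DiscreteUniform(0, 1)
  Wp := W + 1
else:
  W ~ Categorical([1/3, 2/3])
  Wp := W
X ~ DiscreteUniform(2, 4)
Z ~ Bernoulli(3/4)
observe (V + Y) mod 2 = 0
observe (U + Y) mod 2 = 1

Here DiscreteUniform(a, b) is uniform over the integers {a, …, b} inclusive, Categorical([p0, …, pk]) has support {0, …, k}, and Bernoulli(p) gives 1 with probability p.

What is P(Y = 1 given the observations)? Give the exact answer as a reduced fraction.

P(Y = 1 | obs) = 4/15

Enumerate traces; 96 have nonzero weight after conditioning:
  (Y=0, U=1, V=0, W=0, X=2, Z=0) weight 1/1296
  (Y=0, U=1, V=0, W=0, X=2, Z=1) weight 1/432
  (Y=0, U=1, V=0, W=0, X=3, Z=0) weight 1/1296
  (Y=0, U=1, V=0, W=0, X=3, Z=1) weight 1/432
  (Y=0, U=1, V=0, W=0, X=4, Z=0) weight 1/1296
  (Y=0, U=1, V=0, W=0, X=4, Z=1) weight 1/432
  (Y=0, U=1, V=0, W=1, X=2, Z=0) weight 1/648
  (Y=0, U=1, V=0, W=1, X=2, Z=1) weight 1/216
  (Y=1, U=0, V=1, W=0, X=2, Z=0) weight 1/792
  (Y=2, U=1, V=0, W=0, X=2, Z=0) weight 1/1296
  … 86 more
Group by Y:
  weight(Y=0) = 1/18
  weight(Y=1) = 2/33
  weight(Y=2) = 1/18
  weight(Y=3) = 1/18
Total weight = 1/18 + 2/33 + 1/18 + 1/18 = 5/22
P(Y=0 | obs) = 1/18 / 5/22 = 11/45
P(Y=1 | obs) = 2/33 / 5/22 = 4/15
P(Y=2 | obs) = 1/18 / 5/22 = 11/45
P(Y=3 | obs) = 1/18 / 5/22 = 11/45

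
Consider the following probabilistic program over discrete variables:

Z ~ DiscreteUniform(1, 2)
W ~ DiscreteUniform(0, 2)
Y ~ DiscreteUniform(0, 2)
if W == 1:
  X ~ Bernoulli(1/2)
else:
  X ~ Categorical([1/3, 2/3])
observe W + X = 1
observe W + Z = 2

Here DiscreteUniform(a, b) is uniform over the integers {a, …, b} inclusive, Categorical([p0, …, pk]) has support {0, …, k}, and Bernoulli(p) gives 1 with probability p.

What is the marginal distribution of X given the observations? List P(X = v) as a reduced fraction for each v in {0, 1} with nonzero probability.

P(X=0) = 3/7, P(X=1) = 4/7

Enumerate traces; 6 have nonzero weight after conditioning:
  (Z=1, W=1, Y=0, X=0) weight 1/36
  (Z=1, W=1, Y=1, X=0) weight 1/36
  (Z=1, W=1, Y=2, X=0) weight 1/36
  (Z=2, W=0, Y=0, X=1) weight 1/27
  (Z=2, W=0, Y=1, X=1) weight 1/27
  (Z=2, W=0, Y=2, X=1) weight 1/27
Group by X:
  weight(X=0) = 1/12
  weight(X=1) = 1/9
Total weight = 1/12 + 1/9 = 7/36
P(X=0 | obs) = 1/12 / 7/36 = 3/7
P(X=1 | obs) = 1/9 / 7/36 = 4/7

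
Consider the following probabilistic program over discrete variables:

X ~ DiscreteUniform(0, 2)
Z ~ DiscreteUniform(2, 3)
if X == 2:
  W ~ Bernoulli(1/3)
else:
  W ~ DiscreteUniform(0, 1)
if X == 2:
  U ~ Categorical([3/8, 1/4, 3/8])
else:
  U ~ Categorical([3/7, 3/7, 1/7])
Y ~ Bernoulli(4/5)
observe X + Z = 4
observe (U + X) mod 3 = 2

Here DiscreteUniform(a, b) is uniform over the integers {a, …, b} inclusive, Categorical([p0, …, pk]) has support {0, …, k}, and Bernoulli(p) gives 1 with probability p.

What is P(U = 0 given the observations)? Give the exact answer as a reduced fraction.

Enumerate traces; 8 have nonzero weight after conditioning:
  (X=1, Z=3, W=0, U=1, Y=0) weight 1/140
  (X=1, Z=3, W=0, U=1, Y=1) weight 1/35
  (X=1, Z=3, W=1, U=1, Y=0) weight 1/140
  (X=1, Z=3, W=1, U=1, Y=1) weight 1/35
  (X=2, Z=2, W=0, U=0, Y=0) weight 1/120
  (X=2, Z=2, W=0, U=0, Y=1) weight 1/30
  (X=2, Z=2, W=1, U=0, Y=0) weight 1/240
  (X=2, Z=2, W=1, U=0, Y=1) weight 1/60
Group by U:
  weight(U=0) = 1/16
  weight(U=1) = 1/14
Total weight = 1/16 + 1/14 = 15/112
P(U=0 | obs) = 1/16 / 15/112 = 7/15
P(U=1 | obs) = 1/14 / 15/112 = 8/15

P(U = 0 | obs) = 7/15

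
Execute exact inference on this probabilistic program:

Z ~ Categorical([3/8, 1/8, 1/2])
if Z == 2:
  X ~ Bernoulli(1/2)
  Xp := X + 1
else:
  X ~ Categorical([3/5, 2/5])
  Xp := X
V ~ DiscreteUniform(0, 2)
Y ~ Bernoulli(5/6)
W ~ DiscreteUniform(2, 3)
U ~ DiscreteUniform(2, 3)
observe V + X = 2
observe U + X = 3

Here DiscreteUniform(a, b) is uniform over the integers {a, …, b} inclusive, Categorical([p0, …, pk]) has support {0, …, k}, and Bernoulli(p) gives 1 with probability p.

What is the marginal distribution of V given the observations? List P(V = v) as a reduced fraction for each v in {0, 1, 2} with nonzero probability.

P(V=1) = 9/20, P(V=2) = 11/20

Enumerate traces; 24 have nonzero weight after conditioning:
  (Z=0, X=0, V=2, Y=0, W=2, U=3) weight 1/320
  (Z=0, X=0, V=2, Y=0, W=3, U=3) weight 1/320
  (Z=0, X=0, V=2, Y=1, W=2, U=3) weight 1/64
  (Z=0, X=0, V=2, Y=1, W=3, U=3) weight 1/64
  (Z=0, X=1, V=1, Y=0, W=2, U=2) weight 1/480
  (Z=0, X=1, V=1, Y=0, W=3, U=2) weight 1/480
  (Z=0, X=1, V=1, Y=1, W=2, U=2) weight 1/96
  (Z=0, X=1, V=1, Y=1, W=3, U=2) weight 1/96
  … 16 more
Group by V:
  weight(V=1) = 3/40
  weight(V=2) = 11/120
Total weight = 3/40 + 11/120 = 1/6
P(V=1 | obs) = 3/40 / 1/6 = 9/20
P(V=2 | obs) = 11/120 / 1/6 = 11/20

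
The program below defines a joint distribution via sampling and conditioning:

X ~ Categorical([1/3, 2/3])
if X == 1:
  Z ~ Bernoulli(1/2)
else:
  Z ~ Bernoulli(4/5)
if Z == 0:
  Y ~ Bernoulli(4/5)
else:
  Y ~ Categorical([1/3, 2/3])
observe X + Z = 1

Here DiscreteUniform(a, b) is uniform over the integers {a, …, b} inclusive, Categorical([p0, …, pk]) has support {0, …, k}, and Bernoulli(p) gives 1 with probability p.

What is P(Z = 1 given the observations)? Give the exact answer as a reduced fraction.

Enumerate traces; 4 have nonzero weight after conditioning:
  (X=0, Z=1, Y=0) weight 4/45
  (X=0, Z=1, Y=1) weight 8/45
  (X=1, Z=0, Y=0) weight 1/15
  (X=1, Z=0, Y=1) weight 4/15
Group by Z:
  weight(Z=0) = 1/3
  weight(Z=1) = 4/15
Total weight = 1/3 + 4/15 = 3/5
P(Z=0 | obs) = 1/3 / 3/5 = 5/9
P(Z=1 | obs) = 4/15 / 3/5 = 4/9

P(Z = 1 | obs) = 4/9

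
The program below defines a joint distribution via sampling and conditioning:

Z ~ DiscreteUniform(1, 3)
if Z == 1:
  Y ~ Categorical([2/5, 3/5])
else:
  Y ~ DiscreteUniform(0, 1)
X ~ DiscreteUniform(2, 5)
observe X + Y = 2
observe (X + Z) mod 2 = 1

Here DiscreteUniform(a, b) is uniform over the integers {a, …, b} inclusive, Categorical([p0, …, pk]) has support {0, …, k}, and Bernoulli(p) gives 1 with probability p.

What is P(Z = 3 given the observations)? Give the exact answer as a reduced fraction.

P(Z = 3 | obs) = 5/9

Enumerate traces; 2 have nonzero weight after conditioning:
  (Z=1, Y=0, X=2) weight 1/30
  (Z=3, Y=0, X=2) weight 1/24
Group by Z:
  weight(Z=1) = 1/30
  weight(Z=3) = 1/24
Total weight = 1/30 + 1/24 = 3/40
P(Z=1 | obs) = 1/30 / 3/40 = 4/9
P(Z=3 | obs) = 1/24 / 3/40 = 5/9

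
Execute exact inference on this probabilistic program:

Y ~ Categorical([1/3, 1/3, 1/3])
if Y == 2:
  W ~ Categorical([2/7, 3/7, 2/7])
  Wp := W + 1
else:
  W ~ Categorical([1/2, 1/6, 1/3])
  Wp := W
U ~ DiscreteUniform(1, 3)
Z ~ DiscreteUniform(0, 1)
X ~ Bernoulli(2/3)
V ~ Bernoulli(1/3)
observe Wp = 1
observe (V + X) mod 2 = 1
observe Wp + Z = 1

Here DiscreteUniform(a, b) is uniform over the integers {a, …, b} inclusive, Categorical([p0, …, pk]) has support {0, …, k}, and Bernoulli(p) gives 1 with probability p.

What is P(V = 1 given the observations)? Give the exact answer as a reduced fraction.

Enumerate traces; 18 have nonzero weight after conditioning:
  (Y=0, W=1, U=1, Z=0, X=0, V=1) weight 1/972
  (Y=0, W=1, U=1, Z=0, X=1, V=0) weight 1/243
  (Y=0, W=1, U=2, Z=0, X=0, V=1) weight 1/972
  (Y=0, W=1, U=2, Z=0, X=1, V=0) weight 1/243
  (Y=0, W=1, U=3, Z=0, X=0, V=1) weight 1/972
  (Y=0, W=1, U=3, Z=0, X=1, V=0) weight 1/243
  (Y=1, W=1, U=1, Z=0, X=0, V=1) weight 1/972
  (Y=1, W=1, U=1, Z=0, X=1, V=0) weight 1/243
  … 10 more
Group by V:
  weight(V=0) = 26/567
  weight(V=1) = 13/1134
Total weight = 26/567 + 13/1134 = 65/1134
P(V=0 | obs) = 26/567 / 65/1134 = 4/5
P(V=1 | obs) = 13/1134 / 65/1134 = 1/5

P(V = 1 | obs) = 1/5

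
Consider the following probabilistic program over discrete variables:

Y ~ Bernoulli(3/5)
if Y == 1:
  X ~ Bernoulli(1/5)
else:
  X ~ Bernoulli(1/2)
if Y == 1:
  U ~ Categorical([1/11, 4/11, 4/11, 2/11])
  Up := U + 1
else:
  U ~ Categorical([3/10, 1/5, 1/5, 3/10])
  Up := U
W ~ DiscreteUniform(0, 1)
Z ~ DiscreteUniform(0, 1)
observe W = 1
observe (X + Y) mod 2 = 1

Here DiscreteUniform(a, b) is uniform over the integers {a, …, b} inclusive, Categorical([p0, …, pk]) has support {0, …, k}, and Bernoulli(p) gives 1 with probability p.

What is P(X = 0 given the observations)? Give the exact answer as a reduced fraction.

P(X = 0 | obs) = 12/17

Enumerate traces; 16 have nonzero weight after conditioning:
  (Y=0, X=1, U=0, W=1, Z=0) weight 3/200
  (Y=0, X=1, U=0, W=1, Z=1) weight 3/200
  (Y=0, X=1, U=1, W=1, Z=0) weight 1/100
  (Y=0, X=1, U=1, W=1, Z=1) weight 1/100
  (Y=0, X=1, U=2, W=1, Z=0) weight 1/100
  (Y=0, X=1, U=2, W=1, Z=1) weight 1/100
  (Y=0, X=1, U=3, W=1, Z=0) weight 3/200
  (Y=0, X=1, U=3, W=1, Z=1) weight 3/200
  (Y=1, X=0, U=0, W=1, Z=0) weight 3/275
  … 7 more
Group by X:
  weight(X=0) = 6/25
  weight(X=1) = 1/10
Total weight = 6/25 + 1/10 = 17/50
P(X=0 | obs) = 6/25 / 17/50 = 12/17
P(X=1 | obs) = 1/10 / 17/50 = 5/17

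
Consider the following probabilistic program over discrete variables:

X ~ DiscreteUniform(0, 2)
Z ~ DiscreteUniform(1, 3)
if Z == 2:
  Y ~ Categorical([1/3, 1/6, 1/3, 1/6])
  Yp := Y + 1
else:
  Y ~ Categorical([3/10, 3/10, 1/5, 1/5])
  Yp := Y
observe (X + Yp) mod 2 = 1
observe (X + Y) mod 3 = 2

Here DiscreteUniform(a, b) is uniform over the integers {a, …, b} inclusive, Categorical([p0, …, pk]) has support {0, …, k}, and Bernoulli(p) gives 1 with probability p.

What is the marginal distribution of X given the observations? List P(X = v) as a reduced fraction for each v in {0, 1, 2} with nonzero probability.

Enumerate traces; 5 have nonzero weight after conditioning:
  (X=0, Z=2, Y=2) weight 1/27
  (X=1, Z=2, Y=1) weight 1/54
  (X=2, Z=1, Y=3) weight 1/45
  (X=2, Z=2, Y=0) weight 1/27
  (X=2, Z=3, Y=3) weight 1/45
Group by X:
  weight(X=0) = 1/27
  weight(X=1) = 1/54
  weight(X=2) = 11/135
Total weight = 1/27 + 1/54 + 11/135 = 37/270
P(X=0 | obs) = 1/27 / 37/270 = 10/37
P(X=1 | obs) = 1/54 / 37/270 = 5/37
P(X=2 | obs) = 11/135 / 37/270 = 22/37

P(X=0) = 10/37, P(X=1) = 5/37, P(X=2) = 22/37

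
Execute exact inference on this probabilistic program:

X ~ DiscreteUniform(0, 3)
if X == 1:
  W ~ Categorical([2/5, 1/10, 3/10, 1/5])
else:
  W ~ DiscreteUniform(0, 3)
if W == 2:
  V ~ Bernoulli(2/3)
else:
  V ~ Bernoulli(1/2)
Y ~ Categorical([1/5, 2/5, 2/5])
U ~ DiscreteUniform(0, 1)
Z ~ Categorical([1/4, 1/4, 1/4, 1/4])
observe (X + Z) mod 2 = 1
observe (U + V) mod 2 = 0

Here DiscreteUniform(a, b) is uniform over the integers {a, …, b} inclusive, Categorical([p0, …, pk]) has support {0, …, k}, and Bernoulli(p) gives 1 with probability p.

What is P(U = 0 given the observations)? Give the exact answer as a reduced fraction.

P(U = 0 | obs) = 73/160

Enumerate traces; 192 have nonzero weight after conditioning:
  (X=0, W=0, V=0, Y=0, U=0, Z=1) weight 1/1280
  (X=0, W=0, V=0, Y=0, U=0, Z=3) weight 1/1280
  (X=0, W=0, V=0, Y=1, U=0, Z=1) weight 1/640
  (X=0, W=0, V=0, Y=1, U=0, Z=3) weight 1/640
  (X=0, W=0, V=0, Y=2, U=0, Z=1) weight 1/640
  (X=0, W=0, V=0, Y=2, U=0, Z=3) weight 1/640
  (X=0, W=0, V=1, Y=0, U=1, Z=1) weight 1/1280
  (X=0, W=0, V=1, Y=0, U=1, Z=3) weight 1/1280
  … 184 more
Group by U:
  weight(U=0) = 73/640
  weight(U=1) = 87/640
Total weight = 73/640 + 87/640 = 1/4
P(U=0 | obs) = 73/640 / 1/4 = 73/160
P(U=1 | obs) = 87/640 / 1/4 = 87/160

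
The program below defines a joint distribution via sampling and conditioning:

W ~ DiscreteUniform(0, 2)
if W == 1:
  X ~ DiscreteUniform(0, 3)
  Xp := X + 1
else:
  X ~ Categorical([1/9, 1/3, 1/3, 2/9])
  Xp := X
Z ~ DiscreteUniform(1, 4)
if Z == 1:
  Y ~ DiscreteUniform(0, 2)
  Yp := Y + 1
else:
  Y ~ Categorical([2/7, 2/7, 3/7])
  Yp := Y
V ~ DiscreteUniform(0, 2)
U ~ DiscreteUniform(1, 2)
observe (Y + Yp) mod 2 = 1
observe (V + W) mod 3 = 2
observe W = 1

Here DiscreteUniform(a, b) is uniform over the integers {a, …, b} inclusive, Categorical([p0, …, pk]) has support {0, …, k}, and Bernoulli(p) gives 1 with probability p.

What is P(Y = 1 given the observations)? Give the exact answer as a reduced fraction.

P(Y = 1 | obs) = 1/3

Enumerate traces; 24 have nonzero weight after conditioning:
  (W=1, X=0, Z=1, Y=0, V=1, U=1) weight 1/864
  (W=1, X=0, Z=1, Y=0, V=1, U=2) weight 1/864
  (W=1, X=0, Z=1, Y=1, V=1, U=1) weight 1/864
  (W=1, X=0, Z=1, Y=1, V=1, U=2) weight 1/864
  (W=1, X=0, Z=1, Y=2, V=1, U=1) weight 1/864
  (W=1, X=0, Z=1, Y=2, V=1, U=2) weight 1/864
  (W=1, X=1, Z=1, Y=0, V=1, U=1) weight 1/864
  (W=1, X=1, Z=1, Y=0, V=1, U=2) weight 1/864
  … 16 more
Group by Y:
  weight(Y=0) = 1/108
  weight(Y=1) = 1/108
  weight(Y=2) = 1/108
Total weight = 1/108 + 1/108 + 1/108 = 1/36
P(Y=0 | obs) = 1/108 / 1/36 = 1/3
P(Y=1 | obs) = 1/108 / 1/36 = 1/3
P(Y=2 | obs) = 1/108 / 1/36 = 1/3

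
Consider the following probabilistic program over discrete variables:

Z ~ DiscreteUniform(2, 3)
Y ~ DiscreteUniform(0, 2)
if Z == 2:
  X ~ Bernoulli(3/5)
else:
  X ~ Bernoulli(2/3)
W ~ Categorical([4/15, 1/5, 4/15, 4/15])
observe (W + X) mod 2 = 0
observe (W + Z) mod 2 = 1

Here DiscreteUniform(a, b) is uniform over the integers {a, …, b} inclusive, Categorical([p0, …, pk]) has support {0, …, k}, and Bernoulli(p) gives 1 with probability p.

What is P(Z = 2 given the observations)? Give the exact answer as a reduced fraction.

P(Z = 2 | obs) = 63/103

Enumerate traces; 12 have nonzero weight after conditioning:
  (Z=2, Y=0, X=1, W=1) weight 1/50
  (Z=2, Y=0, X=1, W=3) weight 2/75
  (Z=2, Y=1, X=1, W=1) weight 1/50
  (Z=2, Y=1, X=1, W=3) weight 2/75
  (Z=2, Y=2, X=1, W=1) weight 1/50
  (Z=2, Y=2, X=1, W=3) weight 2/75
  (Z=3, Y=0, X=0, W=0) weight 2/135
  (Z=3, Y=0, X=0, W=2) weight 2/135
  … 4 more
Group by Z:
  weight(Z=2) = 7/50
  weight(Z=3) = 4/45
Total weight = 7/50 + 4/45 = 103/450
P(Z=2 | obs) = 7/50 / 103/450 = 63/103
P(Z=3 | obs) = 4/45 / 103/450 = 40/103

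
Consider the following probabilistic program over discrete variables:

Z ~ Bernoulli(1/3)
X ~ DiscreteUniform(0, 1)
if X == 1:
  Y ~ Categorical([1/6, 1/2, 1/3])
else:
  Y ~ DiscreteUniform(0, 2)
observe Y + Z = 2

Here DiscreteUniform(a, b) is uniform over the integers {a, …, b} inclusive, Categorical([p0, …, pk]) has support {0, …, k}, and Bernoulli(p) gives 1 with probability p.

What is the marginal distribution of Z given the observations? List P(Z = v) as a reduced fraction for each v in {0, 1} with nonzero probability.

Enumerate traces; 4 have nonzero weight after conditioning:
  (Z=0, X=0, Y=2) weight 1/9
  (Z=0, X=1, Y=2) weight 1/9
  (Z=1, X=0, Y=1) weight 1/18
  (Z=1, X=1, Y=1) weight 1/12
Group by Z:
  weight(Z=0) = 2/9
  weight(Z=1) = 5/36
Total weight = 2/9 + 5/36 = 13/36
P(Z=0 | obs) = 2/9 / 13/36 = 8/13
P(Z=1 | obs) = 5/36 / 13/36 = 5/13

P(Z=0) = 8/13, P(Z=1) = 5/13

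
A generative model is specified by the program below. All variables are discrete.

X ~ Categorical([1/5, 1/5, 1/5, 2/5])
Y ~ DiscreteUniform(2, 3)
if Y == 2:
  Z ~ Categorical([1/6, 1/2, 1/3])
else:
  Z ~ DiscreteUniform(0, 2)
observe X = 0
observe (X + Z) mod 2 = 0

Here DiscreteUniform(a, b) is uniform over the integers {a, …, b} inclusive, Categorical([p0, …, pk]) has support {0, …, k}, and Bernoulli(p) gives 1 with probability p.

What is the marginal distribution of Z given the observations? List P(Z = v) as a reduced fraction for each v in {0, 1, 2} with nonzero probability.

Enumerate traces; 4 have nonzero weight after conditioning:
  (X=0, Y=2, Z=0) weight 1/60
  (X=0, Y=2, Z=2) weight 1/30
  (X=0, Y=3, Z=0) weight 1/30
  (X=0, Y=3, Z=2) weight 1/30
Group by Z:
  weight(Z=0) = 1/20
  weight(Z=2) = 1/15
Total weight = 1/20 + 1/15 = 7/60
P(Z=0 | obs) = 1/20 / 7/60 = 3/7
P(Z=2 | obs) = 1/15 / 7/60 = 4/7

P(Z=0) = 3/7, P(Z=2) = 4/7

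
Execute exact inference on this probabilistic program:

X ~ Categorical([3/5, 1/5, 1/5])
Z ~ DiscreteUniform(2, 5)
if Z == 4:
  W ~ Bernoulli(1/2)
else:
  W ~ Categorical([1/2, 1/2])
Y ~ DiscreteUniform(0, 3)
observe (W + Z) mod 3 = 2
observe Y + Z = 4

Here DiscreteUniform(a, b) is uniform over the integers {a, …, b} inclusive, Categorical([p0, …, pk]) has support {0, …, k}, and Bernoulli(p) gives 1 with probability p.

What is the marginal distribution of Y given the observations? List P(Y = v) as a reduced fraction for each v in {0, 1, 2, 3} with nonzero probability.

Enumerate traces; 6 have nonzero weight after conditioning:
  (X=0, Z=2, W=0, Y=2) weight 3/160
  (X=0, Z=4, W=1, Y=0) weight 3/160
  (X=1, Z=2, W=0, Y=2) weight 1/160
  (X=1, Z=4, W=1, Y=0) weight 1/160
  (X=2, Z=2, W=0, Y=2) weight 1/160
  (X=2, Z=4, W=1, Y=0) weight 1/160
Group by Y:
  weight(Y=0) = 1/32
  weight(Y=2) = 1/32
Total weight = 1/32 + 1/32 = 1/16
P(Y=0 | obs) = 1/32 / 1/16 = 1/2
P(Y=2 | obs) = 1/32 / 1/16 = 1/2

P(Y=0) = 1/2, P(Y=2) = 1/2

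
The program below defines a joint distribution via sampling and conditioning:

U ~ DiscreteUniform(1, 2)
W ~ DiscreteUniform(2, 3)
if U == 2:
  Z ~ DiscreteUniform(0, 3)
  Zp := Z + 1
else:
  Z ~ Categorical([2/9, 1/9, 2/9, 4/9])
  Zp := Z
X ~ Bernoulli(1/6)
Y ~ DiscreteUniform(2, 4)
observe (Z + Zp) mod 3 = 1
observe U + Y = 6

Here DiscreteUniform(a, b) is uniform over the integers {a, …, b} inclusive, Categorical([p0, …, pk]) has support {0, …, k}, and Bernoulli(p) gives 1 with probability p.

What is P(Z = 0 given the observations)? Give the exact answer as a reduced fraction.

Enumerate traces; 8 have nonzero weight after conditioning:
  (U=2, W=2, Z=0, X=0, Y=4) weight 5/288
  (U=2, W=2, Z=0, X=1, Y=4) weight 1/288
  (U=2, W=2, Z=3, X=0, Y=4) weight 5/288
  (U=2, W=2, Z=3, X=1, Y=4) weight 1/288
  (U=2, W=3, Z=0, X=0, Y=4) weight 5/288
  (U=2, W=3, Z=0, X=1, Y=4) weight 1/288
  (U=2, W=3, Z=3, X=0, Y=4) weight 5/288
  (U=2, W=3, Z=3, X=1, Y=4) weight 1/288
Group by Z:
  weight(Z=0) = 1/24
  weight(Z=3) = 1/24
Total weight = 1/24 + 1/24 = 1/12
P(Z=0 | obs) = 1/24 / 1/12 = 1/2
P(Z=3 | obs) = 1/24 / 1/12 = 1/2

P(Z = 0 | obs) = 1/2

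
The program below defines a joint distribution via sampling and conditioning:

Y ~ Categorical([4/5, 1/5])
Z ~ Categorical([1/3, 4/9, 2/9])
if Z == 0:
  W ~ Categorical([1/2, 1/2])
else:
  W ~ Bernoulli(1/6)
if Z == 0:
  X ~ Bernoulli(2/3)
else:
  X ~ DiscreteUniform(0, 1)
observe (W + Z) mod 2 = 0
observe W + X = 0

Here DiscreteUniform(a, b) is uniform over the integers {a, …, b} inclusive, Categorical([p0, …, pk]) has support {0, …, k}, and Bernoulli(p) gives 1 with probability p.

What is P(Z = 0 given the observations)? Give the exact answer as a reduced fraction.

Enumerate traces; 4 have nonzero weight after conditioning:
  (Y=0, Z=0, W=0, X=0) weight 2/45
  (Y=0, Z=2, W=0, X=0) weight 2/27
  (Y=1, Z=0, W=0, X=0) weight 1/90
  (Y=1, Z=2, W=0, X=0) weight 1/54
Group by Z:
  weight(Z=0) = 1/18
  weight(Z=2) = 5/54
Total weight = 1/18 + 5/54 = 4/27
P(Z=0 | obs) = 1/18 / 4/27 = 3/8
P(Z=2 | obs) = 5/54 / 4/27 = 5/8

P(Z = 0 | obs) = 3/8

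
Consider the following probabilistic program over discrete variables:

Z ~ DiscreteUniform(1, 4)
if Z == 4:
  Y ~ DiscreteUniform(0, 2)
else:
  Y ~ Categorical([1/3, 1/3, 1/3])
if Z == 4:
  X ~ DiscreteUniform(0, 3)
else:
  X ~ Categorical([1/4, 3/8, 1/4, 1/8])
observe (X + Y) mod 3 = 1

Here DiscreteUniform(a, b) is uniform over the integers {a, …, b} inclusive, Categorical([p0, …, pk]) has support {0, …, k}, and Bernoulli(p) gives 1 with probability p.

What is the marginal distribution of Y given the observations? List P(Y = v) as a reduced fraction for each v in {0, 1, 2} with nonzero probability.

Enumerate traces; 16 have nonzero weight after conditioning:
  (Z=1, Y=0, X=1) weight 1/32
  (Z=1, Y=1, X=0) weight 1/48
  (Z=1, Y=1, X=3) weight 1/96
  (Z=1, Y=2, X=2) weight 1/48
  (Z=2, Y=0, X=1) weight 1/32
  (Z=2, Y=1, X=0) weight 1/48
  (Z=2, Y=1, X=3) weight 1/96
  (Z=2, Y=2, X=2) weight 1/48
  … 8 more
Group by Y:
  weight(Y=0) = 11/96
  weight(Y=1) = 13/96
  weight(Y=2) = 1/12
Total weight = 11/96 + 13/96 + 1/12 = 1/3
P(Y=0 | obs) = 11/96 / 1/3 = 11/32
P(Y=1 | obs) = 13/96 / 1/3 = 13/32
P(Y=2 | obs) = 1/12 / 1/3 = 1/4

P(Y=0) = 11/32, P(Y=1) = 13/32, P(Y=2) = 1/4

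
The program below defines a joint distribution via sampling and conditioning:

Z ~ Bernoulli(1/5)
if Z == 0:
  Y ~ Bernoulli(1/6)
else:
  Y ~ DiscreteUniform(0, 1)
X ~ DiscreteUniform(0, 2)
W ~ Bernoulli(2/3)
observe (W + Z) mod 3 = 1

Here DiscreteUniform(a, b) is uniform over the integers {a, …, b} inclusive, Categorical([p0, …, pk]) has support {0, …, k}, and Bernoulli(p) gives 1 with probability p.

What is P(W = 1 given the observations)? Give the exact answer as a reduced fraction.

Enumerate traces; 12 have nonzero weight after conditioning:
  (Z=0, Y=0, X=0, W=1) weight 4/27
  (Z=0, Y=0, X=1, W=1) weight 4/27
  (Z=0, Y=0, X=2, W=1) weight 4/27
  (Z=0, Y=1, X=0, W=1) weight 4/135
  (Z=0, Y=1, X=1, W=1) weight 4/135
  (Z=0, Y=1, X=2, W=1) weight 4/135
  (Z=1, Y=0, X=0, W=0) weight 1/90
  (Z=1, Y=0, X=1, W=0) weight 1/90
  … 4 more
Group by W:
  weight(W=0) = 1/15
  weight(W=1) = 8/15
Total weight = 1/15 + 8/15 = 3/5
P(W=0 | obs) = 1/15 / 3/5 = 1/9
P(W=1 | obs) = 8/15 / 3/5 = 8/9

P(W = 1 | obs) = 8/9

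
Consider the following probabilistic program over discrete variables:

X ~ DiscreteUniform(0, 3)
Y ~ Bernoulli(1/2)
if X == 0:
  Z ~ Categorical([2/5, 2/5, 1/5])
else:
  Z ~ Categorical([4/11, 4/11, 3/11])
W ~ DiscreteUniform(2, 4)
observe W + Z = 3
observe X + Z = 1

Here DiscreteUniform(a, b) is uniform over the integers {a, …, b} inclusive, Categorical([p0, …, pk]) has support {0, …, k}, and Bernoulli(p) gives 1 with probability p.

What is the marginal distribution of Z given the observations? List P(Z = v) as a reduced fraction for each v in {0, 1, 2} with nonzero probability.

P(Z=0) = 10/21, P(Z=1) = 11/21

Enumerate traces; 4 have nonzero weight after conditioning:
  (X=0, Y=0, Z=1, W=2) weight 1/60
  (X=0, Y=1, Z=1, W=2) weight 1/60
  (X=1, Y=0, Z=0, W=3) weight 1/66
  (X=1, Y=1, Z=0, W=3) weight 1/66
Group by Z:
  weight(Z=0) = 1/33
  weight(Z=1) = 1/30
Total weight = 1/33 + 1/30 = 7/110
P(Z=0 | obs) = 1/33 / 7/110 = 10/21
P(Z=1 | obs) = 1/30 / 7/110 = 11/21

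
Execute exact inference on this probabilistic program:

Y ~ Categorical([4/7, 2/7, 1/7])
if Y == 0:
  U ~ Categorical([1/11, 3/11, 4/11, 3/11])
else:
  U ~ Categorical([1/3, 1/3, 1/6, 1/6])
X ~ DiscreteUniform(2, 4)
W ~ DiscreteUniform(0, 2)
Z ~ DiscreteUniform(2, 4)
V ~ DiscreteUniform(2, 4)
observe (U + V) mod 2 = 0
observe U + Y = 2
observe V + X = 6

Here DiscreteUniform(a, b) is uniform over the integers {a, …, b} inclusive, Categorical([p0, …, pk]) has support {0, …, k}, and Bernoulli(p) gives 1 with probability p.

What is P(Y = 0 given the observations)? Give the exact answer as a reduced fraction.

Enumerate traces; 45 have nonzero weight after conditioning:
  (Y=0, U=2, X=2, W=0, Z=2, V=4) weight 16/6237
  (Y=0, U=2, X=2, W=0, Z=3, V=4) weight 16/6237
  (Y=0, U=2, X=2, W=0, Z=4, V=4) weight 16/6237
  (Y=0, U=2, X=2, W=1, Z=2, V=4) weight 16/6237
  (Y=0, U=2, X=2, W=1, Z=3, V=4) weight 16/6237
  (Y=0, U=2, X=2, W=1, Z=4, V=4) weight 16/6237
  (Y=0, U=2, X=2, W=2, Z=2, V=4) weight 16/6237
  (Y=0, U=2, X=2, W=2, Z=3, V=4) weight 16/6237
  (Y=1, U=1, X=3, W=0, Z=2, V=3) weight 2/1701
  (Y=2, U=0, X=2, W=0, Z=2, V=4) weight 1/1701
  … 35 more
Group by Y:
  weight(Y=0) = 32/693
  weight(Y=1) = 2/189
  weight(Y=2) = 2/189
Total weight = 32/693 + 2/189 + 2/189 = 20/297
P(Y=0 | obs) = 32/693 / 20/297 = 24/35
P(Y=1 | obs) = 2/189 / 20/297 = 11/70
P(Y=2 | obs) = 2/189 / 20/297 = 11/70

P(Y = 0 | obs) = 24/35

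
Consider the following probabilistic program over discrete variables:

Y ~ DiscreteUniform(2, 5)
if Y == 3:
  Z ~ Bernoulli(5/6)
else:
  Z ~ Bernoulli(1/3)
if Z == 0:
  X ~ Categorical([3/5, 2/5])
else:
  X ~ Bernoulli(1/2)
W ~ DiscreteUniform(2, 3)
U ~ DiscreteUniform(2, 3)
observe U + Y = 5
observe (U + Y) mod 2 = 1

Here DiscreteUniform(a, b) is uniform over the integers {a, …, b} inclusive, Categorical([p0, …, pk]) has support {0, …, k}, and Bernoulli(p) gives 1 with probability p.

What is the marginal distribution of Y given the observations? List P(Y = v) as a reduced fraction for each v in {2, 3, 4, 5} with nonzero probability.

Enumerate traces; 16 have nonzero weight after conditioning:
  (Y=2, Z=0, X=0, W=2, U=3) weight 1/40
  (Y=2, Z=0, X=0, W=3, U=3) weight 1/40
  (Y=2, Z=0, X=1, W=2, U=3) weight 1/60
  (Y=2, Z=0, X=1, W=3, U=3) weight 1/60
  (Y=2, Z=1, X=0, W=2, U=3) weight 1/96
  (Y=2, Z=1, X=0, W=3, U=3) weight 1/96
  (Y=2, Z=1, X=1, W=2, U=3) weight 1/96
  (Y=2, Z=1, X=1, W=3, U=3) weight 1/96
  (Y=3, Z=0, X=0, W=2, U=2) weight 1/160
  … 7 more
Group by Y:
  weight(Y=2) = 1/8
  weight(Y=3) = 1/8
Total weight = 1/8 + 1/8 = 1/4
P(Y=2 | obs) = 1/8 / 1/4 = 1/2
P(Y=3 | obs) = 1/8 / 1/4 = 1/2

P(Y=2) = 1/2, P(Y=3) = 1/2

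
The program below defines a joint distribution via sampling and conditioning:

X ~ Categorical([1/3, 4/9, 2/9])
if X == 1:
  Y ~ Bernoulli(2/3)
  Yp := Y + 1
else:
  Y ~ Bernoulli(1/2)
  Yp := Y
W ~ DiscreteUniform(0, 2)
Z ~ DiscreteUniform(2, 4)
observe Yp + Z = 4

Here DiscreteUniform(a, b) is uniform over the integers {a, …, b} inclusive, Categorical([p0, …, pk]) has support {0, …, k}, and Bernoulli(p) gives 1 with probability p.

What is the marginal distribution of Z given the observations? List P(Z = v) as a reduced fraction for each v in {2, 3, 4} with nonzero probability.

P(Z=2) = 8/27, P(Z=3) = 23/54, P(Z=4) = 5/18

Enumerate traces; 18 have nonzero weight after conditioning:
  (X=0, Y=0, W=0, Z=4) weight 1/54
  (X=0, Y=0, W=1, Z=4) weight 1/54
  (X=0, Y=0, W=2, Z=4) weight 1/54
  (X=0, Y=1, W=0, Z=3) weight 1/54
  (X=0, Y=1, W=1, Z=3) weight 1/54
  (X=0, Y=1, W=2, Z=3) weight 1/54
  (X=1, Y=0, W=0, Z=3) weight 4/243
  (X=1, Y=0, W=1, Z=3) weight 4/243
  (X=1, Y=1, W=0, Z=2) weight 8/243
  … 9 more
Group by Z:
  weight(Z=2) = 8/81
  weight(Z=3) = 23/162
  weight(Z=4) = 5/54
Total weight = 8/81 + 23/162 + 5/54 = 1/3
P(Z=2 | obs) = 8/81 / 1/3 = 8/27
P(Z=3 | obs) = 23/162 / 1/3 = 23/54
P(Z=4 | obs) = 5/54 / 1/3 = 5/18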